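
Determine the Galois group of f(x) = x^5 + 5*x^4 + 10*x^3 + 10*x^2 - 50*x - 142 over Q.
The polynomial f is an irreducible quintic over Q, so G = Gal(f/Q) is a transitive subgroup of S_5: one of C_5 (5T1, order 5), D_5 (5T2, order 10), F_20 (5T3, order 20), A_5 (5T4, order 60) or S_5 (5T5, order 120). The discriminant of f is 58564000000 = 242000^2, a perfect square, so G is contained in A_5. The transitive groups of degree 5 contained in A_5 are: C_5 (5T1, order 5), D_5 (5T2, order 10), A_5 (5T4, order 60). By Dedekind's theorem, for a prime p not dividing disc(f) the degrees of the irreducible factors of f mod p form the cycle type of an element of G. Factoring f modulo the 3 such primes p <= 13 (skipping 2, 5, 11, which divide the discriminant), each new pattern first appears at: mod 3: f = (x^5 + 2x^4 + x^3 + x^2 + x + 2), pattern 5; mod 13: f = (x + 6)(x + 8)(x^3 + 4x^2 + 10x + 3), pattern 3+1+1. No other pattern occurs in this range, so the set of observed cycle types is {5, 3+1+1}. Among the candidates above, the only group containing elements of all these cycle types is A_5 (5T4) — each of C_5 (5T1), D_5 (5T2) lacks at least one of them. Hence G = A_5 (5T4), of order 60.

A_5, the alternating group on 5 letters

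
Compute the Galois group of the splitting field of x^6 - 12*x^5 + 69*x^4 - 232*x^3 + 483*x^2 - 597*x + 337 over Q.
C_3 x S_3, the group 6T5 of order 18

The polynomial f is an irreducible sextic over Q, so G = Gal(f/Q) is one of the 16 transitive subgroups 6T1, ..., 6T16 of S_6. The discriminant of f is -68755887963, which is not a perfect square, so G is not contained in A_6. The transitive groups of degree 6 not contained in A_6 are: C_6 (6T1, order 6), S_3 (6T2, order 6), D_6 (6T3, order 12), C_3 x S_3 (6T5, order 18), A_4 x C_2 (6T6, order 24), S_4 (6T8, order 24), S_3 x S_3 (6T9, order 36), S_4 x C_2 (6T11, order 48), (S_3 x S_3) : C_2 (6T13, order 72), PGL(2,5) (6T14, order 120), S_6 (6T16, order 720). By Dedekind's theorem, for a prime p not dividing disc(f) the degrees of the irreducible factors of f mod p form the cycle type of an element of G. Factoring f modulo the 33 such primes p <= 151 (skipping 3, 7, 89, which divide the discriminant), each new pattern first appears at: mod 2: f = (x^6 + x^4 + x^2 + x + 1), pattern 6; mod 13: f = (x + 5)(x + 7)(x + 8)(x^3 + 7x^2 + 6x + 11), pattern 3+1+1+1; mod 17: f = (x^2 + 7x + 3)(x^2 + 7x + 15)(x^2 + 8x + 9), pattern 2+2+2; mod 19: f = (x^3 + 13x^2 + x + 18)(x^3 + 13x^2 + 13x + 5), pattern 3+3; mod 73: f = (x + 3)(x + 4)(x + 17)(x + 28)(x + 35)(x + 47), pattern 1+1+1+1+1+1. No other pattern occurs in this range, so the set of observed cycle types is {6, 3+1+1+1, 2+2+2, 3+3, 1+1+1+1+1+1}. The candidates containing elements of all these cycle types are C_3 x S_3 (6T5) of order 18, S_3 x S_3 (6T9) of order 36, (S_3 x S_3) : C_2 (6T13) of order 72, S_6 (6T16) of order 720; the others are excluded. The observed types are precisely the cycle types that occur in C_3 x S_3 (6T5). Each of the other remaining candidates has further cycle types, and by the Chebotarev density theorem the matching factorization patterns would occur for a proportion of primes equal to their share of the group: S_3 x S_3 (6T9) additionally contains elements of type 2+2+1+1 (9 of its 36 elements, about 25% of primes); (S_3 x S_3) : C_2 (6T13) additionally contains elements of type 4+2, 3+2+1, 2+2+1+1, 2+1+1+1+1 (45 of its 72 elements, about 62% of primes); S_6 (6T16) additionally contains elements of type 5+1, 4+2, 4+1+1, 3+2+1, 2+2+1+1, 2+1+1+1+1 (504 of its 720 elements, about 70% of primes). None of the 33 primes tested shows any such pattern (for each of these groups the chance of that is below 10^-4), which rules them out. Hence G = C_3 x S_3 (6T5), of order 18.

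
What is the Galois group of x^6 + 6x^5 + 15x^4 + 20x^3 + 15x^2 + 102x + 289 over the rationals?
(S_3 x S_3) : C_2 (order 72)

The polynomial f is an irreducible sextic over Q, so G = Gal(f/Q) is one of the 16 transitive subgroups 6T1, ..., 6T16 of S_6. The discriminant of f is -9727331052552192, which is not a perfect square, so G is not contained in A_6. The transitive groups of degree 6 not contained in A_6 are: C_6 (6T1, order 6), S_3 (6T2, order 6), D_6 (6T3, order 12), C_3 x S_3 (6T5, order 18), A_4 x C_2 (6T6, order 24), S_4 (6T8, order 24), S_3 x S_3 (6T9, order 36), S_4 x C_2 (6T11, order 48), (S_3 x S_3) : C_2 (6T13, order 72), PGL(2,5) (6T14, order 120), S_6 (6T16, order 720). By Dedekind's theorem, for a prime p not dividing disc(f) the degrees of the irreducible factors of f mod p form the cycle type of an element of G. Factoring f modulo the 27 such primes p <= 127 (skipping 2, 3, 17, 43, which divide the discriminant), each new pattern first appears at: mod 5: f = (x^6 + x^5 + 2x + 4), pattern 6; mod 7: f = (x + 6)(x^2 + x + 3)(x^3 + 6x^2 + 6x + 4), pattern 3+2+1; mod 11: f = (x^2 + 6x + 2)(x^4 + 2x^2 + 8x + 7), pattern 4+2; mod 13: f = (x + 8)(x + 11)(x^2 + 4x + 2)(x^2 + 9x + 6), pattern 2+2+1+1; mod 61: f = (x + 5)(x + 9)(x + 21)(x + 43)(x^2 + 50x + 5), pattern 2+1+1+1+1; mod 97: f = (x + 2)(x + 21)(x + 25)(x^3 + 55x^2 + 56x + 80), pattern 3+1+1+1; mod 113: f = (x^2 + 10x + 49)(x^2 + 17x + 78)(x^2 + 92x + 59), pattern 2+2+2; mod 127: f = (x^3 + 52x^2 + 17x + 110)(x^3 + 81x^2 + 104x + 110), pattern 3+3. No other pattern occurs in this range, so the set of observed cycle types is {6, 3+2+1, 4+2, 2+2+1+1, 2+1+1+1+1, 3+1+1+1, 2+2+2, 3+3}. The candidates containing elements of all these cycle types are (S_3 x S_3) : C_2 (6T13) of order 72, S_6 (6T16) of order 720; the others are excluded. The observed types are precisely the cycle types that occur in (S_3 x S_3) : C_2 (6T13) (apart from the identity). Each of the other remaining candidates has further cycle types, and by the Chebotarev density theorem the matching factorization patterns would occur for a proportion of primes equal to their share of the group: S_6 (6T16) additionally contains elements of type 5+1, 4+1+1 (234 of its 720 elements, about 32% of primes). None of the 27 primes tested shows any such pattern (for each of these groups the chance of that is below 10^-4), which rules them out. Hence G = (S_3 x S_3) : C_2 (6T13), of order 72.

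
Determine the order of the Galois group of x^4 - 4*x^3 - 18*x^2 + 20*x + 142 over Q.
8

The degree of the splitting field over Q equals the order of the Galois group, so first determine the group. The polynomial is an irreducible quartic over Q and its discriminant is -257465088, which is not a perfect square, so the Galois group is not contained in A_4. The resolvent cubic y^3 + 18*y^2 - 648*y - 12896 has exactly one rational root, so the Galois group is C_4 or D_4. The quartic remains irreducible over Q(sqrt(disc)), so the group is D_4. The Galois group D_4 (4T3) has order 8, so the splitting field has degree 8 over Q.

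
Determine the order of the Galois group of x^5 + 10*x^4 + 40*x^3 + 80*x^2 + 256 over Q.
10

The degree of the splitting field over Q equals the order of the Galois group, so first determine the group. The polynomial f is an irreducible quintic over Q, so G = Gal(f/Q) is a transitive subgroup of S_5: one of C_5 (5T1, order 5), D_5 (5T2, order 10), F_20 (5T3, order 20), A_5 (5T4, order 60) or S_5 (5T5, order 120). The discriminant of f is 67108864000000 = 8192000^2, a perfect square, so G is contained in A_5. The transitive groups of degree 5 contained in A_5 are: C_5 (5T1, order 5), D_5 (5T2, order 10), A_5 (5T4, order 60). By Dedekind's theorem, for a prime p not dividing disc(f) the degrees of the irreducible factors of f mod p form the cycle type of an element of G. Factoring f modulo the 23 such primes p <= 97 (skipping 2, 5, which divide the discriminant), each new pattern first appears at: mod 3: f = (x + 2)(x^2 + 1)(x^2 + 2x + 2), pattern 2+2+1; mod 7: f = (x^5 + 3x^4 + 5x^3 + 3x^2 + 4), pattern 5. No other pattern occurs in this range, so the set of observed cycle types is {2+2+1, 5}. The candidates containing elements of all these cycle types are D_5 (5T2) of order 10, A_5 (5T4) of order 60; the others are excluded. The observed types are precisely the cycle types that occur in D_5 (5T2) (apart from the identity). Each of the other remaining candidates has further cycle types, and by the Chebotarev density theorem the matching factorization patterns would occur for a proportion of primes equal to their share of the group: A_5 (5T4) additionally contains elements of type 3+1+1 (20 of its 60 elements, about 33% of primes). None of the 23 primes tested shows any such pattern (for each of these groups the chance of that is below 10^-4), which rules them out. Hence G = D_5 (5T2), of order 10. The Galois group D_5 (5T2) has order 10, so the splitting field has degree 10 over Q.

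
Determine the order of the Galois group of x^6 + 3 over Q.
The degree of the splitting field over Q equals the order of the Galois group, so first determine the group. The polynomial f is an irreducible sextic over Q, so G = Gal(f/Q) is one of the 16 transitive subgroups 6T1, ..., 6T16 of S_6. The discriminant of f is -11337408, which is not a perfect square, so G is not contained in A_6. The transitive groups of degree 6 not contained in A_6 are: C_6 (6T1, order 6), S_3 (6T2, order 6), D_6 (6T3, order 12), C_3 x S_3 (6T5, order 18), A_4 x C_2 (6T6, order 24), S_4 (6T8, order 24), S_3 x S_3 (6T9, order 36), S_4 x C_2 (6T11, order 48), (S_3 x S_3) : C_2 (6T13, order 72), PGL(2,5) (6T14, order 120), S_6 (6T16, order 720). By Dedekind's theorem, for a prime p not dividing disc(f) the degrees of the irreducible factors of f mod p form the cycle type of an element of G. Factoring f modulo the 23 such primes p <= 97 (skipping 2, 3, which divide the discriminant), each new pattern first appears at: mod 5: f = (x^2 + 2)(x^2 + x + 2)(x^2 + 4x + 2), pattern 2+2+2; mod 7: f = (x^3 + 2)(x^3 + 5), pattern 3+3; mod 61: f = (x + 3)(x + 19)(x + 22)(x + 39)(x + 42)(x + 58), pattern 1+1+1+1+1+1. No other pattern occurs in this range, so the set of observed cycle types is {2+2+2, 3+3, 1+1+1+1+1+1}. The candidates containing elements of all these cycle types are C_6 (6T1) of order 6, S_3 (6T2) of order 6, D_6 (6T3) of order 12, C_3 x S_3 (6T5) of order 18, A_4 x C_2 (6T6) of order 24, S_4 (6T8) of order 24, S_3 x S_3 (6T9) of order 36, S_4 x C_2 (6T11) of order 48, (S_3 x S_3) : C_2 (6T13) of order 72, PGL(2,5) (6T14) of order 120, S_6 (6T16) of order 720; the others are excluded. The observed types are precisely the cycle types that occur in S_3 (6T2). Each of the other remaining candidates has further cycle types, and by the Chebotarev density theorem the matching factorization patterns would occur for a proportion of primes equal to their share of the group: C_6 (6T1) additionally contains elements of type 6 (2 of its 6 elements, about 33% of primes); D_6 (6T3) additionally contains elements of type 6, 2+2+1+1 (5 of its 12 elements, about 42% of primes); C_3 x S_3 (6T5) additionally contains elements of type 6, 3+1+1+1 (10 of its 18 elements, about 56% of primes); A_4 x C_2 (6T6) additionally contains elements of type 6, 2+2+1+1, 2+1+1+1+1 (14 of its 24 elements, about 58% of primes); S_4 (6T8) additionally contains elements of type 4+1+1, 2+2+1+1 (9 of its 24 elements, about 38% of primes); S_3 x S_3 (6T9) additionally contains elements of type 6, 3+1+1+1, 2+2+1+1 (25 of its 36 elements, about 69% of primes); S_4 x C_2 (6T11) additionally contains elements of type 6, 4+2, 4+1+1, 2+2+1+1, 2+1+1+1+1 (32 of its 48 elements, about 67% of primes); (S_3 x S_3) : C_2 (6T13) additionally contains elements of type 6, 4+2, 3+2+1, 3+1+1+1, 2+2+1+1, 2+1+1+1+1 (61 of its 72 elements, about 85% of primes); PGL(2,5) (6T14) additionally contains elements of type 6, 5+1, 4+1+1, 2+2+1+1 (89 of its 120 elements, about 74% of primes); S_6 (6T16) additionally contains elements of type 6, 5+1, 4+2, 4+1+1, 3+2+1, 3+1+1+1, 2+2+1+1, 2+1+1+1+1 (664 of its 720 elements, about 92% of primes). None of the 23 primes tested shows any such pattern (for each of these groups the chance of that is below 10^-4), which rules them out. Hence G = S_3 (6T2), of order 6. The Galois group S_3 (6T2) has order 6, so the splitting field has degree 6 over Q.

6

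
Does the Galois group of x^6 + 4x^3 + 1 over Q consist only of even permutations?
The polynomial is irreducible of degree 6 over Q. Its discriminant is 1259712, which is not a perfect square. A Galois group lies in the alternating group exactly when the discriminant is a square in Q, so the Galois group (D_6) is not contained in A_6.

No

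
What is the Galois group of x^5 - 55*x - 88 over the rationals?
The polynomial f is an irreducible quintic over Q, so G = Gal(f/Q) is a transitive subgroup of S_5: one of C_5 (5T1, order 5), D_5 (5T2, order 10), F_20 (5T3, order 20), A_5 (5T4, order 60) or S_5 (5T5, order 120). The discriminant of f is 58564000000 = 242000^2, a perfect square, so G is contained in A_5. The transitive groups of degree 5 contained in A_5 are: C_5 (5T1, order 5), D_5 (5T2, order 10), A_5 (5T4, order 60). By Dedekind's theorem, for a prime p not dividing disc(f) the degrees of the irreducible factors of f mod p form the cycle type of an element of G. Factoring f modulo the 3 such primes p <= 13 (skipping 2, 5, 11, which divide the discriminant), each new pattern first appears at: mod 3: f = (x^5 + 2x + 2), pattern 5; mod 13: f = (x + 5)(x + 7)(x^3 + x^2 + 5x + 9), pattern 3+1+1. No other pattern occurs in this range, so the set of observed cycle types is {5, 3+1+1}. Among the candidates above, the only group containing elements of all these cycle types is A_5 (5T4) — each of C_5 (5T1), D_5 (5T2) lacks at least one of them. Hence G = A_5 (5T4), of order 60.

A_5 (also written A5)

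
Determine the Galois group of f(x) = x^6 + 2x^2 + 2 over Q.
The polynomial f is an irreducible sextic over Q, so G = Gal(f/Q) is one of the 16 transitive subgroups 6T1, ..., 6T16 of S_6. The discriminant of f is -2508800, which is not a perfect square, so G is not contained in A_6. The transitive groups of degree 6 not contained in A_6 are: C_6 (6T1, order 6), S_3 (6T2, order 6), D_6 (6T3, order 12), C_3 x S_3 (6T5, order 18), A_4 x C_2 (6T6, order 24), S_4 (6T8, order 24), S_3 x S_3 (6T9, order 36), S_4 x C_2 (6T11, order 48), (S_3 x S_3) : C_2 (6T13, order 72), PGL(2,5) (6T14, order 120), S_6 (6T16, order 720). By Dedekind's theorem, for a prime p not dividing disc(f) the degrees of the irreducible factors of f mod p form the cycle type of an element of G. Factoring f modulo the 17 such primes p <= 71 (skipping 2, 5, 7, which divide the discriminant), each new pattern first appears at: mod 3: f = (x^3 + x^2 + 2x + 1)(x^3 + 2x^2 + 2x + 2), pattern 3+3; mod 13: f = (x^6 + 2x^2 + 2), pattern 6; mod 19: f = (x^2 + 5)(x^4 + 14x^2 + 8), pattern 4+2; mod 23: f = (x + 11)(x + 12)(x^4 + 6x^2 + 15), pattern 4+1+1; mod 53: f = (x^2 + 45)(x^2 + 11x + 38)(x^2 + 42x + 38), pattern 2+2+2; mod 59: f = (x + 4)(x + 55)(x^2 + 5x + 50)(x^2 + 54x + 50), pattern 2+2+1+1; mod 71: f = (x + 8)(x + 11)(x + 60)(x + 63)(x^2 + 43), pattern 2+1+1+1+1. No other pattern occurs in this range, so the set of observed cycle types is {3+3, 6, 4+2, 4+1+1, 2+2+2, 2+2+1+1, 2+1+1+1+1}. The candidates containing elements of all these cycle types are S_4 x C_2 (6T11) of order 48, S_6 (6T16) of order 720; the others are excluded. The observed types are precisely the cycle types that occur in S_4 x C_2 (6T11) (apart from the identity). Each of the other remaining candidates has further cycle types, and by the Chebotarev density theorem the matching factorization patterns would occur for a proportion of primes equal to their share of the group: S_6 (6T16) additionally contains elements of type 5+1, 3+2+1, 3+1+1+1 (304 of its 720 elements, about 42% of primes). None of the 17 primes tested shows any such pattern (for each of these groups the chance of that is below 10^-4), which rules them out. Hence G = S_4 x C_2 (6T11), of order 48.

S_4 x C_2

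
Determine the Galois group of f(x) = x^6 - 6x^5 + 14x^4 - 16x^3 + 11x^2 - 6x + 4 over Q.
S_4 (order 24)

The polynomial f is an irreducible sextic over Q, so G = Gal(f/Q) is one of the 16 transitive subgroups 6T1, ..., 6T16 of S_6. The discriminant of f is -5120000, which is not a perfect square, so G is not contained in A_6. The transitive groups of degree 6 not contained in A_6 are: C_6 (6T1, order 6), S_3 (6T2, order 6), D_6 (6T3, order 12), C_3 x S_3 (6T5, order 18), A_4 x C_2 (6T6, order 24), S_4 (6T8, order 24), S_3 x S_3 (6T9, order 36), S_4 x C_2 (6T11, order 48), (S_3 x S_3) : C_2 (6T13, order 72), PGL(2,5) (6T14, order 120), S_6 (6T16, order 720). By Dedekind's theorem, for a prime p not dividing disc(f) the degrees of the irreducible factors of f mod p form the cycle type of an element of G. Factoring f modulo the 22 such primes p <= 89 (skipping 2, 5, which divide the discriminant), each new pattern first appears at: mod 3: f = (x^3 + x^2 + x + 2)(x^3 + 2x^2 + 2x + 2), pattern 3+3; mod 7: f = (x^2 + 4x + 1)(x^2 + 5x + 3)(x^2 + 6x + 6), pattern 2+2+2; mod 13: f = (x + 3)(x + 8)(x^4 + 9x^3 + 8x^2 + 5x + 11), pattern 4+1+1; mod 43: f = (x + 11)(x + 30)(x^2 + 41x + 5)(x^2 + 41x + 11), pattern 2+2+1+1. No other pattern occurs in this range, so the set of observed cycle types is {3+3, 2+2+2, 4+1+1, 2+2+1+1}. The candidates containing elements of all these cycle types are S_4 (6T8) of order 24, S_4 x C_2 (6T11) of order 48, PGL(2,5) (6T14) of order 120, S_6 (6T16) of order 720; the others are excluded. The observed types are precisely the cycle types that occur in S_4 (6T8) (apart from the identity). Each of the other remaining candidates has further cycle types, and by the Chebotarev density theorem the matching factorization patterns would occur for a proportion of primes equal to their share of the group: S_4 x C_2 (6T11) additionally contains elements of type 6, 4+2, 2+1+1+1+1 (17 of its 48 elements, about 35% of primes); PGL(2,5) (6T14) additionally contains elements of type 6, 5+1 (44 of its 120 elements, about 37% of primes); S_6 (6T16) additionally contains elements of type 6, 5+1, 4+2, 3+2+1, 3+1+1+1, 2+1+1+1+1 (529 of its 720 elements, about 73% of primes). None of the 22 primes tested shows any such pattern (for each of these groups the chance of that is below 10^-4), which rules them out. Hence G = S_4 (6T8), of order 24.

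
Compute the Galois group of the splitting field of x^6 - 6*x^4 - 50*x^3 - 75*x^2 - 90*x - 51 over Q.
The polynomial f is an irreducible sextic over Q, so G = Gal(f/Q) is one of the 16 transitive subgroups 6T1, ..., 6T16 of S_6. The discriminant of f is 1323222688272384 = 36376128^2, a perfect square, so G is contained in A_6. The transitive groups of degree 6 contained in A_6 are: A_4 (6T4, order 12), S_4 (6T7, order 24), (C_3 x C_3) : C_4 (6T10, order 36), PSL(2,5) (6T12, order 60), A_6 (6T15, order 360). By Dedekind's theorem, for a prime p not dividing disc(f) the degrees of the irreducible factors of f mod p form the cycle type of an element of G. Factoring f modulo the 33 such primes p <= 149 (skipping 2, 3, which divide the discriminant), each new pattern first appears at: mod 5: f = (x^3 + 2x^2 + 4x + 4)(x^3 + 3x^2 + 4x + 1), pattern 3+3; mod 17: f = (x)(x + 9)(x^2 + 11x + 14)(x^2 + 14x + 9), pattern 2+2+1+1; mod 71: f = (x + 34)(x + 36)(x + 47)(x + 48)(x + 56)(x + 63), pattern 1+1+1+1+1+1. No other pattern occurs in this range, so the set of observed cycle types is {3+3, 2+2+1+1, 1+1+1+1+1+1}. The candidates containing elements of all these cycle types are A_4 (6T4) of order 12, S_4 (6T7) of order 24, (C_3 x C_3) : C_4 (6T10) of order 36, PSL(2,5) (6T12) of order 60, A_6 (6T15) of order 360; the others are excluded. The observed types are precisely the cycle types that occur in A_4 (6T4). Each of the other remaining candidates has further cycle types, and by the Chebotarev density theorem the matching factorization patterns would occur for a proportion of primes equal to their share of the group: S_4 (6T7) additionally contains elements of type 4+2 (6 of its 24 elements, about 25% of primes); (C_3 x C_3) : C_4 (6T10) additionally contains elements of type 4+2, 3+1+1+1 (22 of its 36 elements, about 61% of primes); PSL(2,5) (6T12) additionally contains elements of type 5+1 (24 of its 60 elements, about 40% of primes); A_6 (6T15) additionally contains elements of type 5+1, 4+2, 3+1+1+1 (274 of its 360 elements, about 76% of primes). None of the 33 primes tested shows any such pattern (for each of these groups the chance of that is below 10^-4), which rules them out. Hence G = A_4 (6T4), of order 12.

6T4: A_4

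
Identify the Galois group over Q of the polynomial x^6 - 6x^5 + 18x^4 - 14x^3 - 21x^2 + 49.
The polynomial f is an irreducible sextic over Q, so G = Gal(f/Q) is one of the 16 transitive subgroups 6T1, ..., 6T16 of S_6. The discriminant of f is -28010528989632, which is not a perfect square, so G is not contained in A_6. The transitive groups of degree 6 not contained in A_6 are: C_6 (6T1, order 6), S_3 (6T2, order 6), D_6 (6T3, order 12), C_3 x S_3 (6T5, order 18), A_4 x C_2 (6T6, order 24), S_4 (6T8, order 24), S_3 x S_3 (6T9, order 36), S_4 x C_2 (6T11, order 48), (S_3 x S_3) : C_2 (6T13, order 72), PGL(2,5) (6T14, order 120), S_6 (6T16, order 720). By Dedekind's theorem, for a prime p not dividing disc(f) the degrees of the irreducible factors of f mod p form the cycle type of an element of G. Factoring f modulo the 21 such primes p <= 89 (skipping 2, 3, 7, which divide the discriminant), each new pattern first appears at: mod 5: f = (x^6 + 4x^5 + 3x^4 + x^3 + 4x^2 + 4), pattern 6; mod 11: f = (x + 3)(x^5 + 2x^4 + x^3 + 5x^2 + 8x + 9), pattern 5+1; mod 13: f = (x + 4)(x + 11)(x^4 + 5x^3 + 3x^2 + 7x + 2), pattern 4+1+1; mod 23: f = (x + 2)(x + 15)(x^2 + 3x + 9)(x^2 + 20x + 11), pattern 2+2+1+1; mod 43: f = (x^3 + 40x^2 + 3x + 30)(x^3 + 40x^2 + 6x + 26), pattern 3+3; mod 61: f = (x^2 + 26x + 40)(x^2 + 44x + 36)(x^2 + 46x + 31), pattern 2+2+2. No other pattern occurs in this range, so the set of observed cycle types is {6, 5+1, 4+1+1, 2+2+1+1, 3+3, 2+2+2}. The candidates containing elements of all these cycle types are PGL(2,5) (6T14) of order 120, S_6 (6T16) of order 720; the others are excluded. The observed types are precisely the cycle types that occur in PGL(2,5) (6T14) (apart from the identity). Each of the other remaining candidates has further cycle types, and by the Chebotarev density theorem the matching factorization patterns would occur for a proportion of primes equal to their share of the group: S_6 (6T16) additionally contains elements of type 4+2, 3+2+1, 3+1+1+1, 2+1+1+1+1 (265 of its 720 elements, about 37% of primes). None of the 21 primes tested shows any such pattern (for each of these groups the chance of that is below 10^-4), which rules them out. Hence G = PGL(2,5) (6T14), of order 120.

PGL(2,5)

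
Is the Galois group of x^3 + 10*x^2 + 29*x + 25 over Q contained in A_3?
The polynomial is irreducible of degree 3 over Q. Its discriminant is 169 = 13^2, a perfect square. A Galois group lies in the alternating group exactly when the discriminant is a square in Q, so the Galois group (C_3) is contained in A_3.

Yes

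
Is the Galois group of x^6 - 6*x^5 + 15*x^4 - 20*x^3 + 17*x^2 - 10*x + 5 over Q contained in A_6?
No

The polynomial is irreducible of degree 6 over Q. Its discriminant is -2508800, which is not a perfect square. A Galois group lies in the alternating group exactly when the discriminant is a square in Q, so the Galois group (S_4 x C_2) is not contained in A_6.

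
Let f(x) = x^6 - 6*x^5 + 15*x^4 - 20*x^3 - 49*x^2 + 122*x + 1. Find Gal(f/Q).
The polynomial f is an irreducible sextic over Q, so G = Gal(f/Q) is one of the 16 transitive subgroups 6T1, ..., 6T16 of S_6. The discriminant of f is -3603718079512576, which is not a perfect square, so G is not contained in A_6. The transitive groups of degree 6 not contained in A_6 are: C_6 (6T1, order 6), S_3 (6T2, order 6), D_6 (6T3, order 12), C_3 x S_3 (6T5, order 18), A_4 x C_2 (6T6, order 24), S_4 (6T8, order 24), S_3 x S_3 (6T9, order 36), S_4 x C_2 (6T11, order 48), (S_3 x S_3) : C_2 (6T13, order 72), PGL(2,5) (6T14, order 120), S_6 (6T16, order 720). By Dedekind's theorem, for a prime p not dividing disc(f) the degrees of the irreducible factors of f mod p form the cycle type of an element of G. Factoring f modulo the 67 such primes p <= 347 (skipping 2, 229, which divide the discriminant), each new pattern first appears at: mod 3: f = (x^6 + x^3 + 2x^2 + 2x + 1), pattern 6; mod 5: f = (x^3 + x^2 + 3x + 1)(x^3 + 3x^2 + 4x + 1), pattern 3+3; mod 7: f = (x + 2)(x + 3)(x^4 + 3x^3 + x^2 + 6x + 6), pattern 4+1+1; mod 13: f = (x^2 + 11x + 8)(x^4 + 9x^3 + 12x^2 + 10x + 5), pattern 4+2; mod 23: f = (x^2 + 8x + 17)(x^2 + 11x + 14)(x^2 + 21x + 3), pattern 2+2+2; mod 29: f = (x + 8)(x + 19)(x^2 + 27)(x^2 + 25x + 2), pattern 2+2+1+1; mod 193: f = (x + 4)(x + 11)(x + 87)(x + 104)(x + 180)(x + 187), pattern 1+1+1+1+1+1; mod 347: f = (x + 5)(x + 44)(x + 301)(x + 340)(x^2 + 345x + 327), pattern 2+1+1+1+1. No other pattern occurs in this range, so the set of observed cycle types is {6, 3+3, 4+1+1, 4+2, 2+2+2, 2+2+1+1, 1+1+1+1+1+1, 2+1+1+1+1}. The candidates containing elements of all these cycle types are S_4 x C_2 (6T11) of order 48, S_6 (6T16) of order 720; the others are excluded. The observed types are precisely the cycle types that occur in S_4 x C_2 (6T11). Each of the other remaining candidates has further cycle types, and by the Chebotarev density theorem the matching factorization patterns would occur for a proportion of primes equal to their share of the group: S_6 (6T16) additionally contains elements of type 5+1, 3+2+1, 3+1+1+1 (304 of its 720 elements, about 42% of primes). None of the 67 primes tested shows any such pattern (for each of these groups the chance of that is below 10^-4), which rules them out. Hence G = S_4 x C_2 (6T11), of order 48.

S_4 x C_2 (order 48)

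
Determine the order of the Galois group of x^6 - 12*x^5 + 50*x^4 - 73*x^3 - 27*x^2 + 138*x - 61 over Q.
60

The degree of the splitting field over Q equals the order of the Galois group, so first determine the group. The polynomial f is an irreducible sextic over Q, so G = Gal(f/Q) is one of the 16 transitive subgroups 6T1, ..., 6T16 of S_6. The discriminant of f is 30991489 = 5567^2, a perfect square, so G is contained in A_6. The transitive groups of degree 6 contained in A_6 are: A_4 (6T4, order 12), S_4 (6T7, order 24), (C_3 x C_3) : C_4 (6T10, order 36), PSL(2,5) (6T12, order 60), A_6 (6T15, order 360). By Dedekind's theorem, for a prime p not dividing disc(f) the degrees of the irreducible factors of f mod p form the cycle type of an element of G. Factoring f modulo the 21 such primes p <= 79 (skipping 19, which divides the discriminant), each new pattern first appears at: mod 2: f = (x + 1)(x^5 + x^4 + x^3 + x + 1), pattern 5+1; mod 7: f = (x^3 + 3x^2 + x + 1)(x^3 + 6x^2 + 3x + 2), pattern 3+3; mod 61: f = (x)(x + 22)(x^2 + 42x + 12)(x^2 + 46x + 13), pattern 2+2+1+1. No other pattern occurs in this range, so the set of observed cycle types is {5+1, 3+3, 2+2+1+1}. The candidates containing elements of all these cycle types are PSL(2,5) (6T12) of order 60, A_6 (6T15) of order 360; the others are excluded. The observed types are precisely the cycle types that occur in PSL(2,5) (6T12) (apart from the identity). Each of the other remaining candidates has further cycle types, and by the Chebotarev density theorem the matching factorization patterns would occur for a proportion of primes equal to their share of the group: A_6 (6T15) additionally contains elements of type 4+2, 3+1+1+1 (130 of its 360 elements, about 36% of primes). None of the 21 primes tested shows any such pattern (for each of these groups the chance of that is below 10^-4), which rules them out. Hence G = PSL(2,5) (6T12), of order 60. The Galois group PSL(2,5) (6T12) has order 60, so the splitting field has degree 60 over Q.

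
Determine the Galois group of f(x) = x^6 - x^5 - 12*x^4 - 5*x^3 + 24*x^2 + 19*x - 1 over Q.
S_3

The polynomial f is an irreducible sextic over Q, so G = Gal(f/Q) is one of the 16 transitive subgroups 6T1, ..., 6T16 of S_6. The discriminant of f is 324179200, which is not a perfect square, so G is not contained in A_6. The transitive groups of degree 6 not contained in A_6 are: C_6 (6T1, order 6), S_3 (6T2, order 6), D_6 (6T3, order 12), C_3 x S_3 (6T5, order 18), A_4 x C_2 (6T6, order 24), S_4 (6T8, order 24), S_3 x S_3 (6T9, order 36), S_4 x C_2 (6T11, order 48), (S_3 x S_3) : C_2 (6T13, order 72), PGL(2,5) (6T14, order 120), S_6 (6T16, order 720). By Dedekind's theorem, for a prime p not dividing disc(f) the degrees of the irreducible factors of f mod p form the cycle type of an element of G. Factoring f modulo the 23 such primes p <= 101 (skipping 2, 5, 37, which divide the discriminant), each new pattern first appears at: mod 3: f = (x^3 + 2x + 2)(x^3 + 2x^2 + x + 1), pattern 3+3; mod 13: f = (x^2 + 6)(x^2 + 6x + 4)(x^2 + 6x + 7), pattern 2+2+2; mod 67: f = (x + 13)(x + 40)(x + 43)(x + 46)(x + 60)(x + 65), pattern 1+1+1+1+1+1. No other pattern occurs in this range, so the set of observed cycle types is {3+3, 2+2+2, 1+1+1+1+1+1}. The candidates containing elements of all these cycle types are C_6 (6T1) of order 6, S_3 (6T2) of order 6, D_6 (6T3) of order 12, C_3 x S_3 (6T5) of order 18, A_4 x C_2 (6T6) of order 24, S_4 (6T8) of order 24, S_3 x S_3 (6T9) of order 36, S_4 x C_2 (6T11) of order 48, (S_3 x S_3) : C_2 (6T13) of order 72, PGL(2,5) (6T14) of order 120, S_6 (6T16) of order 720; the others are excluded. The observed types are precisely the cycle types that occur in S_3 (6T2). Each of the other remaining candidates has further cycle types, and by the Chebotarev density theorem the matching factorization patterns would occur for a proportion of primes equal to their share of the group: C_6 (6T1) additionally contains elements of type 6 (2 of its 6 elements, about 33% of primes); D_6 (6T3) additionally contains elements of type 6, 2+2+1+1 (5 of its 12 elements, about 42% of primes); C_3 x S_3 (6T5) additionally contains elements of type 6, 3+1+1+1 (10 of its 18 elements, about 56% of primes); A_4 x C_2 (6T6) additionally contains elements of type 6, 2+2+1+1, 2+1+1+1+1 (14 of its 24 elements, about 58% of primes); S_4 (6T8) additionally contains elements of type 4+1+1, 2+2+1+1 (9 of its 24 elements, about 38% of primes); S_3 x S_3 (6T9) additionally contains elements of type 6, 3+1+1+1, 2+2+1+1 (25 of its 36 elements, about 69% of primes); S_4 x C_2 (6T11) additionally contains elements of type 6, 4+2, 4+1+1, 2+2+1+1, 2+1+1+1+1 (32 of its 48 elements, about 67% of primes); (S_3 x S_3) : C_2 (6T13) additionally contains elements of type 6, 4+2, 3+2+1, 3+1+1+1, 2+2+1+1, 2+1+1+1+1 (61 of its 72 elements, about 85% of primes); PGL(2,5) (6T14) additionally contains elements of type 6, 5+1, 4+1+1, 2+2+1+1 (89 of its 120 elements, about 74% of primes); S_6 (6T16) additionally contains elements of type 6, 5+1, 4+2, 4+1+1, 3+2+1, 3+1+1+1, 2+2+1+1, 2+1+1+1+1 (664 of its 720 elements, about 92% of primes). None of the 23 primes tested shows any such pattern (for each of these groups the chance of that is below 10^-4), which rules them out. Hence G = S_3 (6T2), of order 6.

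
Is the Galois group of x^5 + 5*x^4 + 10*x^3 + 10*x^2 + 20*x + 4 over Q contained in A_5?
No

The polynomial is irreducible of degree 5 over Q. Its discriminant is 259200000, which is not a perfect square. A Galois group lies in the alternating group exactly when the discriminant is a square in Q, so the Galois group (F_20) is not contained in A_5.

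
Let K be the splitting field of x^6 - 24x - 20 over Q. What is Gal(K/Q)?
The polynomial f is an irreducible sextic over Q, so G = Gal(f/Q) is one of the 16 transitive subgroups 6T1, ..., 6T16 of S_6. The discriminant of f is 746496000000 = 864000^2, a perfect square, so G is contained in A_6. The transitive groups of degree 6 contained in A_6 are: A_4 (6T4, order 12), S_4 (6T7, order 24), (C_3 x C_3) : C_4 (6T10, order 36), PSL(2,5) (6T12, order 60), A_6 (6T15, order 360). By Dedekind's theorem, for a prime p not dividing disc(f) the degrees of the irreducible factors of f mod p form the cycle type of an element of G. Factoring f modulo the 6 such primes p <= 23 (skipping 2, 3, 5, which divide the discriminant), each new pattern first appears at: mod 7: f = (x + 4)(x^5 + 3x^4 + 2x^3 + 6x^2 + 4x + 2), pattern 5+1; mod 23: f = (x + 2)(x + 11)(x + 16)(x^3 + 17x^2 + 13x + 7), pattern 3+1+1+1. No other pattern occurs in this range, so the set of observed cycle types is {5+1, 3+1+1+1}. Among the candidates above, the only group containing elements of all these cycle types is A_6 (6T15) — each of A_4 (6T4), S_4 (6T7), (C_3 x C_3) : C_4 (6T10), PSL(2,5) (6T12) lacks at least one of them. Hence G = A_6 (6T15), of order 360.

A_6 (order 360)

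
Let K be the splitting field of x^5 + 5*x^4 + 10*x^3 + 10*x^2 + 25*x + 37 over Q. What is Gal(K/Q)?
The polynomial f is an irreducible quintic over Q, so G = Gal(f/Q) is a transitive subgroup of S_5: one of C_5 (5T1, order 5), D_5 (5T2, order 10), F_20 (5T3, order 20), A_5 (5T4, order 60) or S_5 (5T5, order 120). The discriminant of f is 1024000000 = 32000^2, a perfect square, so G is contained in A_5. The transitive groups of degree 5 contained in A_5 are: C_5 (5T1, order 5), D_5 (5T2, order 10), A_5 (5T4, order 60). By Dedekind's theorem, for a prime p not dividing disc(f) the degrees of the irreducible factors of f mod p form the cycle type of an element of G. Factoring f modulo the 2 such primes p <= 7 (skipping 2, 5, which divide the discriminant), each new pattern first appears at: mod 3: f = (x^5 + 2x^4 + x^3 + x^2 + x + 1), pattern 5; mod 7: f = (x + 3)(x + 4)(x^3 + 5x^2 + 5x + 6), pattern 3+1+1. No other pattern occurs in this range, so the set of observed cycle types is {5, 3+1+1}. Among the candidates above, the only group containing elements of all these cycle types is A_5 (5T4) — each of C_5 (5T1), D_5 (5T2) lacks at least one of them. Hence G = A_5 (5T4), of order 60.

A_5, the alternating group on 5 letters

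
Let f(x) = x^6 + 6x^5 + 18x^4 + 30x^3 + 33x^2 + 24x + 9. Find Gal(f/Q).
The polynomial f is an irreducible sextic over Q, so G = Gal(f/Q) is one of the 16 transitive subgroups 6T1, ..., 6T16 of S_6. The discriminant of f is -16003008, which is not a perfect square, so G is not contained in A_6. The transitive groups of degree 6 not contained in A_6 are: C_6 (6T1, order 6), S_3 (6T2, order 6), D_6 (6T3, order 12), C_3 x S_3 (6T5, order 18), A_4 x C_2 (6T6, order 24), S_4 (6T8, order 24), S_3 x S_3 (6T9, order 36), S_4 x C_2 (6T11, order 48), (S_3 x S_3) : C_2 (6T13, order 72), PGL(2,5) (6T14, order 120), S_6 (6T16, order 720). By Dedekind's theorem, for a prime p not dividing disc(f) the degrees of the irreducible factors of f mod p form the cycle type of an element of G. Factoring f modulo the 21 such primes p <= 89 (skipping 2, 3, 7, which divide the discriminant), each new pattern first appears at: mod 5: f = (x^6 + x^5 + 3x^4 + 3x^2 + 4x + 4), pattern 6; mod 11: f = (x + 10)(x^5 + 7x^4 + 3x^3 + 2), pattern 5+1; mod 13: f = (x + 2)(x + 6)(x^4 + 11x^3 + 9x^2 + 8x + 4), pattern 4+1+1; mod 23: f = (x + 4)(x + 8)(x^2 + 7x + 8)(x^2 + 10x + 3), pattern 2+2+1+1; mod 43: f = (x^3 + 22x^2 + 20x + 21)(x^3 + 27x^2 + 6x + 25), pattern 3+3; mod 61: f = (x^2 + 34x + 5)(x^2 + 45x + 56)(x^2 + 49x + 46), pattern 2+2+2. No other pattern occurs in this range, so the set of observed cycle types is {6, 5+1, 4+1+1, 2+2+1+1, 3+3, 2+2+2}. The candidates containing elements of all these cycle types are PGL(2,5) (6T14) of order 120, S_6 (6T16) of order 720; the others are excluded. The observed types are precisely the cycle types that occur in PGL(2,5) (6T14) (apart from the identity). Each of the other remaining candidates has further cycle types, and by the Chebotarev density theorem the matching factorization patterns would occur for a proportion of primes equal to their share of the group: S_6 (6T16) additionally contains elements of type 4+2, 3+2+1, 3+1+1+1, 2+1+1+1+1 (265 of its 720 elements, about 37% of primes). None of the 21 primes tested shows any such pattern (for each of these groups the chance of that is below 10^-4), which rules them out. Hence G = PGL(2,5) (6T14), of order 120.

PGL(2,5), S_5 acting on 6 points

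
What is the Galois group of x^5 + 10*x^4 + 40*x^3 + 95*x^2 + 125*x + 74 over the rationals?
The polynomial f is an irreducible quintic over Q, so G = Gal(f/Q) is a transitive subgroup of S_5: one of C_5 (5T1, order 5), D_5 (5T2, order 10), F_20 (5T3, order 20), A_5 (5T4, order 60) or S_5 (5T5, order 120). The discriminant of f is 425503125, which is not a perfect square, so G is not contained in A_5. The transitive groups of degree 5 not contained in A_5 are: F_20 (5T3, order 20), S_5 (5T5, order 120). By Dedekind's theorem, for a prime p not dividing disc(f) the degrees of the irreducible factors of f mod p form the cycle type of an element of G. Factoring f modulo the 18 such primes p <= 73 (skipping 3, 5, 41, which divide the discriminant), each new pattern first appears at: mod 2: f = (x)(x^4 + x + 1), pattern 4+1; mod 11: f = (x^5 + 10x^4 + 7x^3 + 7x^2 + 4x + 8), pattern 5; mod 19: f = (x + 17)(x^2 + 17)(x^2 + 12x + 9), pattern 2+2+1. No other pattern occurs in this range, so the set of observed cycle types is {4+1, 5, 2+2+1}. The candidates containing elements of all these cycle types are F_20 (5T3) of order 20, S_5 (5T5) of order 120; the others are excluded. The observed types are precisely the cycle types that occur in F_20 (5T3) (apart from the identity). Each of the other remaining candidates has further cycle types, and by the Chebotarev density theorem the matching factorization patterns would occur for a proportion of primes equal to their share of the group: S_5 (5T5) additionally contains elements of type 3+2, 3+1+1, 2+1+1+1 (50 of its 120 elements, about 42% of primes). None of the 18 primes tested shows any such pattern (for each of these groups the chance of that is below 10^-4), which rules them out. Hence G = F_20 (5T3), of order 20.

F_20 (order 20)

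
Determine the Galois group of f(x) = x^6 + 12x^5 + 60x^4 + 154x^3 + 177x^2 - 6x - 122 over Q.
The polynomial f is an irreducible sextic over Q, so G = Gal(f/Q) is one of the 16 transitive subgroups 6T1, ..., 6T16 of S_6. The discriminant of f is 304930925568, which is not a perfect square, so G is not contained in A_6. The transitive groups of degree 6 not contained in A_6 are: C_6 (6T1, order 6), S_3 (6T2, order 6), D_6 (6T3, order 12), C_3 x S_3 (6T5, order 18), A_4 x C_2 (6T6, order 24), S_4 (6T8, order 24), S_3 x S_3 (6T9, order 36), S_4 x C_2 (6T11, order 48), (S_3 x S_3) : C_2 (6T13, order 72), PGL(2,5) (6T14, order 120), S_6 (6T16, order 720). By Dedekind's theorem, for a prime p not dividing disc(f) the degrees of the irreducible factors of f mod p form the cycle type of an element of G. Factoring f modulo the 79 such primes p <= 421 (skipping 2, 3, 41, which divide the discriminant), each new pattern first appears at: mod 5: f = (x^2 + 3)(x^2 + 3x + 3)(x^2 + 4x + 2), pattern 2+2+2; mod 7: f = (x^6 + 5x^5 + 4x^4 + 2x^2 + x + 4), pattern 6; mod 11: f = (x + 1)(x + 7)(x^2 + 5x + 3)(x^2 + 10x + 1), pattern 2+2+1+1; mod 13: f = (x^3 + 6x^2 + 3)(x^3 + 6x^2 + 11x + 7), pattern 3+3; mod 61: f = (x)(x + 23)(x + 32)(x + 39)(x + 44)(x + 57), pattern 1+1+1+1+1+1. No other pattern occurs in this range, so the set of observed cycle types is {2+2+2, 6, 2+2+1+1, 3+3, 1+1+1+1+1+1}. The candidates containing elements of all these cycle types are D_6 (6T3) of order 12, A_4 x C_2 (6T6) of order 24, S_3 x S_3 (6T9) of order 36, S_4 x C_2 (6T11) of order 48, (S_3 x S_3) : C_2 (6T13) of order 72, PGL(2,5) (6T14) of order 120, S_6 (6T16) of order 720; the others are excluded. The observed types are precisely the cycle types that occur in D_6 (6T3). Each of the other remaining candidates has further cycle types, and by the Chebotarev density theorem the matching factorization patterns would occur for a proportion of primes equal to their share of the group: A_4 x C_2 (6T6) additionally contains elements of type 2+1+1+1+1 (3 of its 24 elements, about 12% of primes); S_3 x S_3 (6T9) additionally contains elements of type 3+1+1+1 (4 of its 36 elements, about 11% of primes); S_4 x C_2 (6T11) additionally contains elements of type 4+2, 4+1+1, 2+1+1+1+1 (15 of its 48 elements, about 31% of primes); (S_3 x S_3) : C_2 (6T13) additionally contains elements of type 4+2, 3+2+1, 3+1+1+1, 2+1+1+1+1 (40 of its 72 elements, about 56% of primes); PGL(2,5) (6T14) additionally contains elements of type 5+1, 4+1+1 (54 of its 120 elements, about 45% of primes); S_6 (6T16) additionally contains elements of type 5+1, 4+2, 4+1+1, 3+2+1, 3+1+1+1, 2+1+1+1+1 (499 of its 720 elements, about 69% of primes). None of the 79 primes tested shows any such pattern (for each of these groups the chance of that is below 10^-4), which rules them out. Hence G = D_6 (6T3), of order 12.

D_6 (order 12)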